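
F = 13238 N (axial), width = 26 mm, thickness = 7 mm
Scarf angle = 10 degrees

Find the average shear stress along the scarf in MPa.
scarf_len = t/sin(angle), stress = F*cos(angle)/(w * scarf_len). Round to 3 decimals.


scarf_len = 7/sin(10 deg) = 40.3114
cos(10 deg) = 0.984808
stress = 13238*0.984808/(26*40.3114) = 12.439 MPa

12.439


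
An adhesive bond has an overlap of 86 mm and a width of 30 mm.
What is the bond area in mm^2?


Bond area = overlap * width
= 86 * 30
= 2580 mm^2

2580


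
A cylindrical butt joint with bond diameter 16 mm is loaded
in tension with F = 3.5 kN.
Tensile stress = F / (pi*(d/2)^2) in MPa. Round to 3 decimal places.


Area = pi * (16/2)^2 = 201.0619 mm^2
Stress = 3.5*1000 / 201.0619
= 17.408 MPa

17.408


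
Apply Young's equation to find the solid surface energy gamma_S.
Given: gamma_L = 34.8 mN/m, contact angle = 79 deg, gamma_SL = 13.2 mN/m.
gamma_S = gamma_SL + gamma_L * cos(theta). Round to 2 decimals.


theta_rad = 79 * pi/180 = 1.378810
gamma_S = 13.2 + 34.8 * cos(1.378810)
= 19.84 mN/m

19.84


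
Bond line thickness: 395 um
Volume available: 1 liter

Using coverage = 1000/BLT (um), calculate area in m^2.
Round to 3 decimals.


1 L = 1e6 mm^3, thickness = 395 um = 0.395 mm
Area = 1e6 / 0.395 mm^2 = (1e6 / 0.395) / 1e6 m^2 = 1000 / 395 m^2
= 2.532 m^2

2.532


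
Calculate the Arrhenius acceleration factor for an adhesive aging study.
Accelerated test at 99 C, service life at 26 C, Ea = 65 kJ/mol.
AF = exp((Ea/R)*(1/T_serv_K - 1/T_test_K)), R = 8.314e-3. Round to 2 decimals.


T_test = 372.15 K, T_serv = 299.15 K
Ea/R = 65 / 0.008314 = 7818.14
AF = exp(7818.14 * (1/299.15 - 1/372.15))
= 168.42

168.42


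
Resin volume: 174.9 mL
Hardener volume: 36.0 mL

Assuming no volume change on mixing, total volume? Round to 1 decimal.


V_total = 174.9 + 36.0 = 210.9 mL

210.9


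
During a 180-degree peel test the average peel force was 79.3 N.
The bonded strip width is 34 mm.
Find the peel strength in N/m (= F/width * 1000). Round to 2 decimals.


Peel strength = F/width * 1000
= 79.3 / 34 * 1000
= 2332.35 N/m

2332.35


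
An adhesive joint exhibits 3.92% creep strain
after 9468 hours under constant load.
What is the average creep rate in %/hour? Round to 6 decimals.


Creep rate = strain / time
= 3.92 / 9468
= 0.000414 %/h

0.000414


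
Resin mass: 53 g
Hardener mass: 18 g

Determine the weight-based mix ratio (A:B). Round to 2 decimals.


Ratio = 53 / 18 = 2.94

2.94


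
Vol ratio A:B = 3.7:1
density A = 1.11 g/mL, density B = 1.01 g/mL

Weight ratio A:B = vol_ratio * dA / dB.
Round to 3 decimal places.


Weight ratio = 3.7 * 1.11 / 1.01
= 4.066

4.066


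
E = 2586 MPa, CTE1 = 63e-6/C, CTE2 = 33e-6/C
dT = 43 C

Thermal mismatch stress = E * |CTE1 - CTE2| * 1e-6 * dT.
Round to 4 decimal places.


= 2586 * 30e-6 * 43
= 3.3359 MPa

3.3359


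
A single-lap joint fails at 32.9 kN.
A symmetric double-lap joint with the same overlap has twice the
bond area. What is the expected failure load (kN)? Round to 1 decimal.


Double-lap load = 2 * 32.9 = 65.8 kN

65.8


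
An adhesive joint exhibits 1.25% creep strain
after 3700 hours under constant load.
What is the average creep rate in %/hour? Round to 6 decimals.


Creep rate = strain / time
= 1.25 / 3700
= 0.000338 %/h

0.000338


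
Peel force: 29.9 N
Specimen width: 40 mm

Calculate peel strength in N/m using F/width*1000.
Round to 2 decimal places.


Peel strength = 29.9 / 40 * 1000 = 747.50 N/m

747.50


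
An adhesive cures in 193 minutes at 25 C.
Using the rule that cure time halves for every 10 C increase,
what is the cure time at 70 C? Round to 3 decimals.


Factor = 2^((70 - 25) / 10) = 22.6274
Cure time = 193 / 22.6274
= 8.529 minutes

8.529


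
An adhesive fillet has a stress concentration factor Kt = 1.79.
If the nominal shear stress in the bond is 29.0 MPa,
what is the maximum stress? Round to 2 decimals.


Max stress = 29.0 * 1.79 = 51.91 MPa

51.91


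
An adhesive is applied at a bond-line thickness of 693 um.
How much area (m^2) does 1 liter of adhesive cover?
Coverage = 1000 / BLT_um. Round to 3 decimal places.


Coverage = 1000 / 693 = 1.443 m^2

1.443


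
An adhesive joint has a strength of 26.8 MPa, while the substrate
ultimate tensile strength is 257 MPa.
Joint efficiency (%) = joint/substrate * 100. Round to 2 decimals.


Efficiency = 26.8 / 257 * 100
= 10.43%

10.43


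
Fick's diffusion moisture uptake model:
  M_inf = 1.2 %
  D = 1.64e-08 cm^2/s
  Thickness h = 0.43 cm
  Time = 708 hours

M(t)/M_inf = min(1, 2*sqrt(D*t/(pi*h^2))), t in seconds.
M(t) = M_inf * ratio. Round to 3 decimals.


t_sec = 708 * 3600 = 2548800
ratio = 2*sqrt(1.64e-08*2548800/(pi*0.43^2))
= min(1, 0.536508)
= 0.536508
M(t) = 1.2 * 0.536508 = 0.644 %

0.644


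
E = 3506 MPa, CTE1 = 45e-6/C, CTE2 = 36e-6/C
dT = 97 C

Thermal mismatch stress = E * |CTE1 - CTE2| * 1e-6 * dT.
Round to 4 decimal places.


= 3506 * 9e-6 * 97
= 3.0607 MPa

3.0607


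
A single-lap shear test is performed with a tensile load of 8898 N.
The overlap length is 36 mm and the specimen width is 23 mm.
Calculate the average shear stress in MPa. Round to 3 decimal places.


Shear stress = F / (overlap * width)
= 8898 / (36 * 23)
= 8898 / 828
= 10.746 MPa

10.746


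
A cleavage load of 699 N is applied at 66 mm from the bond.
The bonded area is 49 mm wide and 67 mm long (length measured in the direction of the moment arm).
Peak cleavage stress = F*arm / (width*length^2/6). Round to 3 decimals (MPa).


Moment = 699 * 66 = 46134 N*mm
Section modulus = 49 * 4489 / 6 = 219961 / 6 mm^3
Stress = 46134 / (219961 / 6) = 276804 / 219961
= 1.258 MPa

1.258


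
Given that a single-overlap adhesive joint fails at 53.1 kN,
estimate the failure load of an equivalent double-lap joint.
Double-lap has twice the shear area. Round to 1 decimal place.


Double-lap factor = 2
Expected load = 53.1 * 2 = 106.2 kN

106.2


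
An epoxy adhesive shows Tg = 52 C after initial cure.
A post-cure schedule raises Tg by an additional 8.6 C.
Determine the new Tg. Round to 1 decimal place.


New Tg = 52 + 8.6
= 60.6 C

60.6


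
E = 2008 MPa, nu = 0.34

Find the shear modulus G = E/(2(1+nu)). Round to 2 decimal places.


G = 2008 / (2 * 1.34)
= 749.25 MPa

749.25


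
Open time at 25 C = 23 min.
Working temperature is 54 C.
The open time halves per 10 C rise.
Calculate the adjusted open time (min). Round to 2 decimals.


factor = 2^((54 - 25) / 10) = 7.4643
ot = 23 / 7.4643 = 3.08 min

3.08


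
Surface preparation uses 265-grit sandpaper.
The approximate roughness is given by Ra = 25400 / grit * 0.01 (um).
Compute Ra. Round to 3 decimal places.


Ra = 25400 / 265 * 0.01
= 254 / 265
= 0.958 um

0.958


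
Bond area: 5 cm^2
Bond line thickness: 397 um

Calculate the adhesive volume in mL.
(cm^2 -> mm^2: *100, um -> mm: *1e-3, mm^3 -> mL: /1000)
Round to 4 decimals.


V = 5*100 * 397*1e-3 / 1000
= 0.1985 mL

0.1985


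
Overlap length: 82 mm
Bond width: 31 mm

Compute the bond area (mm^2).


Bond area = 82 * 31 = 2542 mm^2

2542


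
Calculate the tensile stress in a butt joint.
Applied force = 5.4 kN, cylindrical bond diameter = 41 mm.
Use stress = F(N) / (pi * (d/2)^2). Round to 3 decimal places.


A = pi * 20.5^2 = 1320.2543 mm^2
sigma = 5400.0 / 1320.2543 = 4.090 MPa

4.090


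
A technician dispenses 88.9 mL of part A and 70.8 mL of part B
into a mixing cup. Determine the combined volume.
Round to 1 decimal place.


Combined volume = 88.9 + 70.8
= 159.7 mL

159.7


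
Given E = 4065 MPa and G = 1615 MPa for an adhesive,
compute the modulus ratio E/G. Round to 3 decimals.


E/G ratio = 4065 / 1615 = 2.517

2.517


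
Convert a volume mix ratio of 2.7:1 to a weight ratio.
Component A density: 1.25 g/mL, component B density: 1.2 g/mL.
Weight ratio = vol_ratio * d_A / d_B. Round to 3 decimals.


= 2.7 * 1.25 / 1.2 = 2.813

2.813


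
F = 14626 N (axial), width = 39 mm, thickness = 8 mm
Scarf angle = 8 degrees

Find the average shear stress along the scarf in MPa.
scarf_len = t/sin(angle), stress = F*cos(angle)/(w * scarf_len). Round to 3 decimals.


scarf_len = 8/sin(8 deg) = 57.4824
cos(8 deg) = 0.990268
stress = 14626*0.990268/(39*57.4824) = 6.461 MPa

6.461


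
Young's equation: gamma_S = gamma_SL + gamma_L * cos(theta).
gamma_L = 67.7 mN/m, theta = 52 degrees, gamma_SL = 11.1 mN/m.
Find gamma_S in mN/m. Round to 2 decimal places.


cos(52 deg) = 0.615661
gamma_S = 11.1 + 67.7 * 0.615661
= 52.78 mN/m

52.78


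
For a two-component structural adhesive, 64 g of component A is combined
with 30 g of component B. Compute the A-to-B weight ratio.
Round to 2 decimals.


Weight ratio A:B = 64 / 30
= 2.13

2.13


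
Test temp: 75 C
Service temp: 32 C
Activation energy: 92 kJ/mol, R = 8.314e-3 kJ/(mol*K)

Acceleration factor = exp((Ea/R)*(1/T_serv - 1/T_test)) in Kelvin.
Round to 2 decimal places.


AF = exp((92/0.008314)*(1/305.15 - 1/348.15))
= 88.13

88.13


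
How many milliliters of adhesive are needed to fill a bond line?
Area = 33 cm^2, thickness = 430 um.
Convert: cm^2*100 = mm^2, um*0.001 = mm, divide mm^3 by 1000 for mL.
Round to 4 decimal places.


= (33 * 100) * (430 * 0.001) / 1000
= 1.4190 mL

1.4190


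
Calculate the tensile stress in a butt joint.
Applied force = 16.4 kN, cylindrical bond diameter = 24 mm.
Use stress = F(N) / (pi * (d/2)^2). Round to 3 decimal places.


A = pi * 12.0^2 = 452.3893 mm^2
sigma = 16400.0 / 452.3893 = 36.252 MPa

36.252


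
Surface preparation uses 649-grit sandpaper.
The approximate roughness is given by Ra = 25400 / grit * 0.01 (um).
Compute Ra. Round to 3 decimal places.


Ra = 25400 / 649 * 0.01
= 254 / 649
= 0.391 um

0.391


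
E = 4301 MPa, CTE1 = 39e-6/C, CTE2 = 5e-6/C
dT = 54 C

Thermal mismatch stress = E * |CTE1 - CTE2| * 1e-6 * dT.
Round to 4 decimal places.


= 4301 * 34e-6 * 54
= 7.8966 MPa

7.8966


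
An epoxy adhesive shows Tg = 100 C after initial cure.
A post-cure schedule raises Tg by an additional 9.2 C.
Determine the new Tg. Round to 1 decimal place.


New Tg = 100 + 9.2
= 109.2 C

109.2


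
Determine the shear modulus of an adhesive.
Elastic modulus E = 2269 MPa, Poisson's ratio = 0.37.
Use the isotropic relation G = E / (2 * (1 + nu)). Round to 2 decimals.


G = 2269 / (2*(1+0.37)) = 2269 / 2.74
= 828.10 MPa

828.10


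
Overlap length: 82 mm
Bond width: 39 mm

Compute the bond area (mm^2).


Bond area = 82 * 39 = 3198 mm^2

3198


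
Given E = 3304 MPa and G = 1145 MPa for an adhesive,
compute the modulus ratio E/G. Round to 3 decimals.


E/G ratio = 3304 / 1145 = 2.886

2.886


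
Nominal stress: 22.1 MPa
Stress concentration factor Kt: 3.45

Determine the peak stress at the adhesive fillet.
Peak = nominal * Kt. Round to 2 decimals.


Peak stress = 22.1 * 3.45
= 76.25 MPa

76.25


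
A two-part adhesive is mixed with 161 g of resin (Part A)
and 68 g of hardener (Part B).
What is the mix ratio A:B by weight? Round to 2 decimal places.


Mix ratio = mass_A / mass_B
= 161 / 68
= 2.37

2.37


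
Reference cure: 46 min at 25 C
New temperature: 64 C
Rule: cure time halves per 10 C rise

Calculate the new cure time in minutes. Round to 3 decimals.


factor = 2^((64-25)/10) = 14.9285
t_new = 46 / 14.9285 = 3.081 min

3.081


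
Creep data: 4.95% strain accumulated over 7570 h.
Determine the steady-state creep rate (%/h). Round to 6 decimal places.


Rate = 4.95 / 7570 = 0.000654 %/h

0.000654


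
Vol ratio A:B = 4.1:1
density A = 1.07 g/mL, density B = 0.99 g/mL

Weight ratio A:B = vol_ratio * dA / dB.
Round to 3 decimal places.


Weight ratio = 4.1 * 1.07 / 0.99
= 4.431

4.431


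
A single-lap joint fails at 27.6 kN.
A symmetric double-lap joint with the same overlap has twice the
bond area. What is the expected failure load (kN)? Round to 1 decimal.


Double-lap load = 2 * 27.6 = 55.2 kN

55.2


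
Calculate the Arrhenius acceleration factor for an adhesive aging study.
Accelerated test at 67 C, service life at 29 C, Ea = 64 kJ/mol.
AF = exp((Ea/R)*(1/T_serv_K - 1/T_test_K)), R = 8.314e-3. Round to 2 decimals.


T_test = 340.15 K, T_serv = 302.15 K
Ea/R = 64 / 0.008314 = 7697.86
AF = exp(7697.86 * (1/302.15 - 1/340.15))
= 17.22

17.22


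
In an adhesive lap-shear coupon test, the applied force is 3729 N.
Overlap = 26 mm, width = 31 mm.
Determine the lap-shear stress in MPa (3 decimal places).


stress = F / (overlap * width)
= 3729 / (26 * 31)
= 4.627 MPa

4.627


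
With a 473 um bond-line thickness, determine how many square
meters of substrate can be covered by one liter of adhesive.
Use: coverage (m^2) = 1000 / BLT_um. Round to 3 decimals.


Coverage = 1000 / 473 = 2.114 m^2

2.114


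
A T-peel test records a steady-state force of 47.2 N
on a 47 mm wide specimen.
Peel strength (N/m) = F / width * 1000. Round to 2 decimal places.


Peel strength = 47.2 / 47 * 1000
= 1004.26 N/m

1004.26


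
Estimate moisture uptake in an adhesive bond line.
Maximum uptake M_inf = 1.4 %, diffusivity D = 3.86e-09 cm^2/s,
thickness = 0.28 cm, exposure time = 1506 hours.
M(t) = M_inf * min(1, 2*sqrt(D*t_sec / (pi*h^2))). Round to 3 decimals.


Convert time: 1506 h = 5421600 s
ratio = min(1, 2*sqrt(3.86e-09*5421600/(pi*0.28^2)))
= 0.582981
M(t) = 1.4 * 0.582981 = 0.816%

0.816


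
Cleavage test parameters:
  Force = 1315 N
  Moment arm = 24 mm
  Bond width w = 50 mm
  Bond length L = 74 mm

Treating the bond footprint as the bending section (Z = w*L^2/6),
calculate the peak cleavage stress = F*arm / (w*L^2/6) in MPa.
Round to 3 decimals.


M = 1315 * 24 = 31560 N*mm
Z = 50 * 74^2 / 6 = 273800 / 6 mm^3
sigma = M / Z = 6 * 31560 / 273800 = 189360 / 273800
= 0.692 MPa

0.692


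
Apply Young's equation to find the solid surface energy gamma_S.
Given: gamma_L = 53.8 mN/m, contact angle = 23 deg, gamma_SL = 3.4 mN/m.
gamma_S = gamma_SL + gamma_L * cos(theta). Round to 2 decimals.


theta_rad = 23 * pi/180 = 0.401426
gamma_S = 3.4 + 53.8 * cos(0.401426)
= 52.92 mN/m

52.92


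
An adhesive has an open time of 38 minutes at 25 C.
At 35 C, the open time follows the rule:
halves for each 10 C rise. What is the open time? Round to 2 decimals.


Factor = 2^((35-25)/10) = 2.0000
Open time = 38 / 2.0000 = 19.00 min

19.00


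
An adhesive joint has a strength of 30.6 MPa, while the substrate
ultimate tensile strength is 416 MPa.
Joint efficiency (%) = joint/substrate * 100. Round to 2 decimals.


Efficiency = 30.6 / 416 * 100
= 7.36%

7.36


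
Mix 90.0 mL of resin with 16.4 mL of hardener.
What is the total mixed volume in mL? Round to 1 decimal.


Total = 90.0 + 16.4 = 106.4 mL

106.4


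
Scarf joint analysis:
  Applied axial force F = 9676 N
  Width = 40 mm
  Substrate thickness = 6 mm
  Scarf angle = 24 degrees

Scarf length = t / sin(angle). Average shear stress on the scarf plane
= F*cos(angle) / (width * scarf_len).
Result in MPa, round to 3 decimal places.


Scarf length = 6 / sin(24 deg) = 14.7516 mm
cos(24 deg) = 0.913545
Shear = 9676 * 0.913545 / (40 * 14.7516)
= 14.981 MPa

14.981


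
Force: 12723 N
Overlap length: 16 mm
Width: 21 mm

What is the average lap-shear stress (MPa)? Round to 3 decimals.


Average shear stress = F / (overlap * width)
= 12723 / (16 * 21)
= 37.866 MPa

37.866


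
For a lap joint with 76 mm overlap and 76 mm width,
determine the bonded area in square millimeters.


Area = 76 * 76 = 5776 mm^2

5776


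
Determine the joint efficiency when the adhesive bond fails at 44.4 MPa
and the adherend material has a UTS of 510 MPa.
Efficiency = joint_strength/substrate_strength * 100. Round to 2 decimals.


Joint efficiency = 44.4 / 510 * 100
= 8.71%

8.71


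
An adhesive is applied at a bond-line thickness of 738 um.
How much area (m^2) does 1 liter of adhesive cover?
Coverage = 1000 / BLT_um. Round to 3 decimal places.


Coverage = 1000 / 738 = 1.355 m^2

1.355


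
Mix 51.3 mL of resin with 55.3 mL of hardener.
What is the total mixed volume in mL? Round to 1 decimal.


Total = 51.3 + 55.3 = 106.6 mL

106.6


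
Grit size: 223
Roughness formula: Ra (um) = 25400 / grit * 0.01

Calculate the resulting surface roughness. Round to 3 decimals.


Ra = 25400 / 223 * 0.01
= 1.139 um

1.139


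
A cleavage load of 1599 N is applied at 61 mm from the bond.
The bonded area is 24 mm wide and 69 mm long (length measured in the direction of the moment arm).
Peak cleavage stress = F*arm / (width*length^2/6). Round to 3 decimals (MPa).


Moment = 1599 * 61 = 97539 N*mm
Section modulus = 24 * 4761 / 6 = 114264 / 6 mm^3
Stress = 97539 / (114264 / 6) = 585234 / 114264
= 5.122 MPa

5.122


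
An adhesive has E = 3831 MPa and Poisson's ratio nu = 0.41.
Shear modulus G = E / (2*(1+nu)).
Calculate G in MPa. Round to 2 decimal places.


G = 3831 / (2*(1+0.41))
= 3831 / 2.82
= 1358.51 MPa

1358.51


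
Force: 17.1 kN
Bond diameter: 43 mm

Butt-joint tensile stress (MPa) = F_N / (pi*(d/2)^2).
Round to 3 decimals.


F_N = 17.1 * 1000 = 17100.0 N
A = pi*(21.5)^2 = 1452.2012 mm^2
stress = 17100.0 / 1452.2012 = 11.775 MPa

11.775


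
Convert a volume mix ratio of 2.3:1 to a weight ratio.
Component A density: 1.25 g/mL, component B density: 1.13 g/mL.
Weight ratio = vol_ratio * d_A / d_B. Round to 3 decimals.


= 2.3 * 1.25 / 1.13 = 2.544

2.544


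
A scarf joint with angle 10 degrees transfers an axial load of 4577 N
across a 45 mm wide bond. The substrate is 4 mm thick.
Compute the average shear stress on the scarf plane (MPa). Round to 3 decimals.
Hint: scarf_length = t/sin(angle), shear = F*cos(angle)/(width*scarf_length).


scarf_length = 4 / sin(10 deg) = 23.0351 mm
cos(10 deg) = 0.984808
shear stress = 4577 * 0.984808 / (45 * 23.0351)
= 4.348 MPa

4.348


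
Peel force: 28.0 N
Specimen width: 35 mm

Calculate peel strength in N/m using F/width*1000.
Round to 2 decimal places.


Peel strength = 28.0 / 35 * 1000 = 800.00 N/m

800.00


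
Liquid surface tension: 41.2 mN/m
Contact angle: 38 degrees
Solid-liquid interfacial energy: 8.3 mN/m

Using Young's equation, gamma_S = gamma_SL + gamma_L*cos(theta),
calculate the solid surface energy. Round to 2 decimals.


gamma_S = 8.3 + 41.2 * cos(38)
= 40.77 mN/m

40.77


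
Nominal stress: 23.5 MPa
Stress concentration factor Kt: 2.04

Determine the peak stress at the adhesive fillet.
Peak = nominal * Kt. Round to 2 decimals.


Peak stress = 23.5 * 2.04
= 47.94 MPa

47.94


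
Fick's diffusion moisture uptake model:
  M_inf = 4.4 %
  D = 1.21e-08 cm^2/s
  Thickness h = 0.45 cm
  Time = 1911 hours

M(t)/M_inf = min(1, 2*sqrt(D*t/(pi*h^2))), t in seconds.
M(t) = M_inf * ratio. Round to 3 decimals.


t_sec = 1911 * 3600 = 6879600
ratio = 2*sqrt(1.21e-08*6879600/(pi*0.45^2))
= min(1, 0.723464)
= 0.723464
M(t) = 4.4 * 0.723464 = 3.183 %

3.183


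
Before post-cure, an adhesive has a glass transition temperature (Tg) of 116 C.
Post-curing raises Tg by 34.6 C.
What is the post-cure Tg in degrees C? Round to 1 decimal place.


Tg_post = Tg_base + delta_Tg
= 116 + 34.6
= 150.6 C

150.6


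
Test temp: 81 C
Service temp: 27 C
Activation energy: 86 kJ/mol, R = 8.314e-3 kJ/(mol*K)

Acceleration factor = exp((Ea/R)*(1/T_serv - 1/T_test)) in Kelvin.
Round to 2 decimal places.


AF = exp((86/0.008314)*(1/300.15 - 1/354.15))
= 191.48

191.48


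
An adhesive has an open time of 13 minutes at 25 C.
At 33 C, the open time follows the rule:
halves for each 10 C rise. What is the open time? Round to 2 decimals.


Factor = 2^((33-25)/10) = 1.7411
Open time = 13 / 1.7411 = 7.47 min

7.47


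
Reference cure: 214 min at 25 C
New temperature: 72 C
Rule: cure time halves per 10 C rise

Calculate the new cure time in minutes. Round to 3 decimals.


factor = 2^((72-25)/10) = 25.9921
t_new = 214 / 25.9921 = 8.233 min

8.233


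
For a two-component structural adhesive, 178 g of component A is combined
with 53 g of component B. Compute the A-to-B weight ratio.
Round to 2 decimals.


Weight ratio A:B = 178 / 53
= 3.36

3.36


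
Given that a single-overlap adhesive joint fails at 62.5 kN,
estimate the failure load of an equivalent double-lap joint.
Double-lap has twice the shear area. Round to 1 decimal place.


Double-lap factor = 2
Expected load = 62.5 * 2 = 125.0 kN

125.0


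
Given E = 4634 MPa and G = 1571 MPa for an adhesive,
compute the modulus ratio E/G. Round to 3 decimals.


E/G ratio = 4634 / 1571 = 2.950

2.950


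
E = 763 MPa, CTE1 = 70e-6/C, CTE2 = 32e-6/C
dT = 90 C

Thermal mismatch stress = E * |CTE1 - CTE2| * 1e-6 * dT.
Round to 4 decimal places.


= 763 * 38e-6 * 90
= 2.6095 MPa

2.6095


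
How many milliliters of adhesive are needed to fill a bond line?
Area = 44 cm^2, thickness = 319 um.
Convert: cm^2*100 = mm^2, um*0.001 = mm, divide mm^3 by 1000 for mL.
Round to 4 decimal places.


= (44 * 100) * (319 * 0.001) / 1000
= 1.4036 mL

1.4036


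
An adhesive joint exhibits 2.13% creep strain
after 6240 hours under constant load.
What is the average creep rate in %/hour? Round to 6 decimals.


Creep rate = strain / time
= 2.13 / 6240
= 0.000341 %/h

0.000341


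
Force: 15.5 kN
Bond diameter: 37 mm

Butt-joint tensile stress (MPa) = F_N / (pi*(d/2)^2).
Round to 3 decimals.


F_N = 15.5 * 1000 = 15500.0 N
A = pi*(18.5)^2 = 1075.2101 mm^2
stress = 15500.0 / 1075.2101 = 14.416 MPa

14.416


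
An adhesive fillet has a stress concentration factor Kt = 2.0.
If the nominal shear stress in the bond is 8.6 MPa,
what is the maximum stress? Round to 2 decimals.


Max stress = 8.6 * 2.0 = 17.20 MPa

17.20


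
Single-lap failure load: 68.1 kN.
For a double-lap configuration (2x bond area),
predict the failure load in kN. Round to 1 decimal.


Failure load = 68.1 * 2 = 136.2 kN

136.2


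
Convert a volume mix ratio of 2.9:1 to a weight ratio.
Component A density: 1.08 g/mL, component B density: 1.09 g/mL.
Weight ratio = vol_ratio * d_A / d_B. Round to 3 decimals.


= 2.9 * 1.08 / 1.09 = 2.873

2.873


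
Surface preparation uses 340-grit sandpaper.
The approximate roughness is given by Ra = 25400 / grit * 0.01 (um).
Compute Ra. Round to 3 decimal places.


Ra = 25400 / 340 * 0.01
= 254 / 340
= 0.747 um

0.747


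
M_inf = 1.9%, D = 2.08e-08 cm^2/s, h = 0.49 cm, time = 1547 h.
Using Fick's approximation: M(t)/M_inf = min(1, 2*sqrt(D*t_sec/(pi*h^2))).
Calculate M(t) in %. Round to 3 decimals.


t = 5569200 s
ratio = min(1, 2*sqrt(2.08e-08*5569200/(pi*0.2401)))
= 0.783767
M(t) = 1.9 * 0.783767 = 1.489%

1.489


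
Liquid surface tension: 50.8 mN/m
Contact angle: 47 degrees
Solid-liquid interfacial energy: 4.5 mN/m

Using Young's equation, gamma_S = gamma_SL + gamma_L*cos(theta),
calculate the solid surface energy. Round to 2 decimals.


gamma_S = 4.5 + 50.8 * cos(47)
= 39.15 mN/m

39.15


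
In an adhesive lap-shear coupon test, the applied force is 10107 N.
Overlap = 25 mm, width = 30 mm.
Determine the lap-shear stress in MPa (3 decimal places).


stress = F / (overlap * width)
= 10107 / (25 * 30)
= 13.476 MPa

13.476


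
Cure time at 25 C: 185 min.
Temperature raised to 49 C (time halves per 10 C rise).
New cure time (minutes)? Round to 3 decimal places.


Acceleration factor = 2^(24/10) = 5.2780
New time = 185 / 5.2780 = 35.051 min

35.051


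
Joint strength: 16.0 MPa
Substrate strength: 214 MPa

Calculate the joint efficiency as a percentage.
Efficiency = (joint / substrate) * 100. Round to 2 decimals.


Efficiency = (16.0 / 214) * 100 = 7.48%

7.48


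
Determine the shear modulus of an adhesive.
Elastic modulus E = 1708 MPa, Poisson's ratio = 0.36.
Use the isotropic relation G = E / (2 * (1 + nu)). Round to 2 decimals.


G = 1708 / (2*(1+0.36)) = 1708 / 2.72
= 627.94 MPa

627.94


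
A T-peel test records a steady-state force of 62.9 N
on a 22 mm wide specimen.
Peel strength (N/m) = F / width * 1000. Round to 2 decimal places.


Peel strength = 62.9 / 22 * 1000
= 2859.09 N/m

2859.09


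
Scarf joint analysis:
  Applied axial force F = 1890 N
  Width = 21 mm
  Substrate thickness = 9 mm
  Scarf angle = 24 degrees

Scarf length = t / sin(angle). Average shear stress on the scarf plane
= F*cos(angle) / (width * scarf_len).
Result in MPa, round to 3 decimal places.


Scarf length = 9 / sin(24 deg) = 22.1273 mm
cos(24 deg) = 0.913545
Shear = 1890 * 0.913545 / (21 * 22.1273)
= 3.716 MPa

3.716


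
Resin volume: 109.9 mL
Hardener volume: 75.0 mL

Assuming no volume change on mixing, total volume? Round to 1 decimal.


V_total = 109.9 + 75.0 = 184.9 mL

184.9


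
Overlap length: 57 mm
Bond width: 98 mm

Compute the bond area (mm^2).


Bond area = 57 * 98 = 5586 mm^2

5586


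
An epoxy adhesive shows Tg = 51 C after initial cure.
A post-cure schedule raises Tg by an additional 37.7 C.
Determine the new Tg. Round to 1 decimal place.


New Tg = 51 + 37.7
= 88.7 C

88.7


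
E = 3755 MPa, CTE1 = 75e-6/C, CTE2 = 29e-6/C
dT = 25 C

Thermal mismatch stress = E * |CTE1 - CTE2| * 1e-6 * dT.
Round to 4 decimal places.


= 3755 * 46e-6 * 25
= 4.3183 MPa

4.3183


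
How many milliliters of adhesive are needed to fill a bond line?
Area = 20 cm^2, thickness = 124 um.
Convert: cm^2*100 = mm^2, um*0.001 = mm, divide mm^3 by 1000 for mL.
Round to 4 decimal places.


= (20 * 100) * (124 * 0.001) / 1000
= 0.2480 mL

0.2480


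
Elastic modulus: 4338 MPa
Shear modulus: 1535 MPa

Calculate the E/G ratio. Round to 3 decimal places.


E / G = 4338 / 1535 = 2.826

2.826


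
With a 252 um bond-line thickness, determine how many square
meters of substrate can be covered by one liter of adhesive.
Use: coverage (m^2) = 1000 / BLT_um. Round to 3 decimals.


Coverage = 1000 / 252 = 3.968 m^2

3.968


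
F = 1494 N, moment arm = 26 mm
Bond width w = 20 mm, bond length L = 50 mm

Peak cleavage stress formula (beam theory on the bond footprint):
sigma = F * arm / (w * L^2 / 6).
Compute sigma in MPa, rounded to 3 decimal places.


sigma = (1494 * 26) / (20 * 2500 / 6)
= 38844 * 6 / 50000
= 233064 / 50000
= 4.661 MPa

4.661


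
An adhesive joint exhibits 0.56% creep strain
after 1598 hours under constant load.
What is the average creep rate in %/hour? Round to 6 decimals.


Creep rate = strain / time
= 0.56 / 1598
= 0.000350 %/h

0.000350


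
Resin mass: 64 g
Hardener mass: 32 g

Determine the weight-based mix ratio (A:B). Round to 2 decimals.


Ratio = 64 / 32 = 2.00

2.00


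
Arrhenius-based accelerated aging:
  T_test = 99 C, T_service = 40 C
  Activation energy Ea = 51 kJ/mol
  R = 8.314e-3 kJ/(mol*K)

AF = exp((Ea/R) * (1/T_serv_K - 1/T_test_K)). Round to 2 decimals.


T_test_K = 372.15, T_serv_K = 313.15
AF = exp((51/8.314e-3) * (1/313.15 - 1/372.15))
= 22.32

22.32


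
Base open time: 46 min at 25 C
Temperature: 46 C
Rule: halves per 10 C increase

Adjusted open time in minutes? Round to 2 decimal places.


Acceleration = 2^((46-25)/10) = 4.2871
Open time = 46 / 4.2871 = 10.73 min

10.73


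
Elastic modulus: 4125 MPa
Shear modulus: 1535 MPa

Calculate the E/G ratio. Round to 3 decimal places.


E / G = 4125 / 1535 = 2.687

2.687


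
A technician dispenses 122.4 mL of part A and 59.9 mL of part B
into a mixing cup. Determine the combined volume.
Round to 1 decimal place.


Combined volume = 122.4 + 59.9
= 182.3 mL

182.3


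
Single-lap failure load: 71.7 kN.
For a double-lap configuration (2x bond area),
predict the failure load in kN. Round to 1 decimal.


Failure load = 71.7 * 2 = 143.4 kN

143.4


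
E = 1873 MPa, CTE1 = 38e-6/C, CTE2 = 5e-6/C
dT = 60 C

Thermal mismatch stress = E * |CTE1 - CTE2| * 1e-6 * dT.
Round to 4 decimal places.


= 1873 * 33e-6 * 60
= 3.7085 MPa

3.7085


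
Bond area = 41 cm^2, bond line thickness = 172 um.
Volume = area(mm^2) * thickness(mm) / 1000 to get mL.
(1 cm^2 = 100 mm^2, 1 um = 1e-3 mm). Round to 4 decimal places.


area_mm2 = 41 * 100 = 4100
blt_mm = 172 * 1e-3 = 0.172
vol_mm3 = 4100 * 0.172 = 705.2
vol_mL = 705.2 / 1000 = 0.7052 mL

0.7052


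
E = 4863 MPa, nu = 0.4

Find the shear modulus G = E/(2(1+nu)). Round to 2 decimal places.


G = 4863 / (2 * 1.40)
= 1736.79 MPa

1736.79


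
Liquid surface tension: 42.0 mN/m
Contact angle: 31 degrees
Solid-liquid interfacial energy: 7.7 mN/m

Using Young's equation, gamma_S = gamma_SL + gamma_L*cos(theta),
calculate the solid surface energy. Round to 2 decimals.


gamma_S = 7.7 + 42.0 * cos(31)
= 43.70 mN/m

43.70


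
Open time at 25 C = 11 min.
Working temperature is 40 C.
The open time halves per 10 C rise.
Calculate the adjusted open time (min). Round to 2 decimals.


factor = 2^((40 - 25) / 10) = 2.8284
ot = 11 / 2.8284 = 3.89 min

3.89


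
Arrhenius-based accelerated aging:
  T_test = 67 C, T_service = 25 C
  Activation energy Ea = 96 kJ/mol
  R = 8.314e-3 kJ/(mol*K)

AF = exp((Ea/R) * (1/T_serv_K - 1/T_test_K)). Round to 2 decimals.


T_test_K = 340.15, T_serv_K = 298.15
AF = exp((96/8.314e-3) * (1/298.15 - 1/340.15))
= 119.34

119.34


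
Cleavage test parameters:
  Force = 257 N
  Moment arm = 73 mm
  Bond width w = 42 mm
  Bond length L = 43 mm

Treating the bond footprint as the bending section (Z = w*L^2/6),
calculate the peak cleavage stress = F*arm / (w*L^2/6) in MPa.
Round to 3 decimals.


M = 257 * 73 = 18761 N*mm
Z = 42 * 43^2 / 6 = 77658 / 6 mm^3
sigma = M / Z = 6 * 18761 / 77658 = 112566 / 77658
= 1.450 MPa

1.450


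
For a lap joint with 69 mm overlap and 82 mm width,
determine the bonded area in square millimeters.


Area = 69 * 82 = 5658 mm^2

5658


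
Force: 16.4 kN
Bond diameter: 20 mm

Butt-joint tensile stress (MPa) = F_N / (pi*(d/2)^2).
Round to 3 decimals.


F_N = 16.4 * 1000 = 16400.0 N
A = pi*(10.0)^2 = 314.1593 mm^2
stress = 16400.0 / 314.1593 = 52.203 MPa

52.203


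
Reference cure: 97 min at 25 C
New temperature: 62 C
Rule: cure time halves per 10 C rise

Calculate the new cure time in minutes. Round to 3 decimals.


factor = 2^((62-25)/10) = 12.9960
t_new = 97 / 12.9960 = 7.464 min

7.464


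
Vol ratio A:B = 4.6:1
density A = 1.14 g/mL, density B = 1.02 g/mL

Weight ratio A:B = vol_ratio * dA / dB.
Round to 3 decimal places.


Weight ratio = 4.6 * 1.14 / 1.02
= 5.141

5.141


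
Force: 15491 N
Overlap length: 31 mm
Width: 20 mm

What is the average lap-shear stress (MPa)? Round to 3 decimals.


Average shear stress = F / (overlap * width)
= 15491 / (31 * 20)
= 24.985 MPa

24.985


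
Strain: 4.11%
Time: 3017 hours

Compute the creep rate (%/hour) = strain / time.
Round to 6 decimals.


Creep rate = 4.11 / 3017
= 0.001362 %/h

0.001362


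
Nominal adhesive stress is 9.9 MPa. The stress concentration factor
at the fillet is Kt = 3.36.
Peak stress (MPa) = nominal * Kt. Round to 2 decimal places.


Peak = 9.9 * 3.36 = 33.26 MPa

33.26


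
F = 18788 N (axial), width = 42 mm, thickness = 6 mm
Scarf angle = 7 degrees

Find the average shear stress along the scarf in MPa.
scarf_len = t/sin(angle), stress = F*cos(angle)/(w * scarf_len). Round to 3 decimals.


scarf_len = 6/sin(7 deg) = 49.2331
cos(7 deg) = 0.992546
stress = 18788*0.992546/(42*49.2331) = 9.018 MPa

9.018


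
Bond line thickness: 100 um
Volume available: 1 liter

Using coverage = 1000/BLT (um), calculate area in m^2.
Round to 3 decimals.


1 L = 1e6 mm^3, thickness = 100 um = 0.1 mm
Area = 1e6 / 0.1 mm^2 = (1e6 / 0.1) / 1e6 m^2 = 1000 / 100 m^2
= 10.000 m^2

10.000


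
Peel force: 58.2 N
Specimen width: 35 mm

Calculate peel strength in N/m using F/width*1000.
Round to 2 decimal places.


Peel strength = 58.2 / 35 * 1000 = 1662.86 N/m

1662.86


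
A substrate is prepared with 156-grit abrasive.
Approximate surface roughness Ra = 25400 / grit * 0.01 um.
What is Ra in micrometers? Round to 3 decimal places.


Ra = 25400 / 156 * 0.01 = 1.628 um

1.628


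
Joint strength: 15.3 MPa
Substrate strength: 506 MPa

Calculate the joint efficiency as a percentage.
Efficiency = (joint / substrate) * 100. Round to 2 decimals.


Efficiency = (15.3 / 506) * 100 = 3.02%

3.02


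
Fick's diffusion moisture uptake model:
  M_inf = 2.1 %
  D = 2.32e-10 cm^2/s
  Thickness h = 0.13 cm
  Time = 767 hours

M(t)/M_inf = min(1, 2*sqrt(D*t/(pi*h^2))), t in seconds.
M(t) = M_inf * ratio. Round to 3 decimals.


t_sec = 767 * 3600 = 2761200
ratio = 2*sqrt(2.32e-10*2761200/(pi*0.13^2))
= min(1, 0.219687)
= 0.219687
M(t) = 2.1 * 0.219687 = 0.461 %

0.461


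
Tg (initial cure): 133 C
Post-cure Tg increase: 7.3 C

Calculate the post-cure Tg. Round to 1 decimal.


Post-cure Tg = 133 + 7.3 = 140.3 C

140.3


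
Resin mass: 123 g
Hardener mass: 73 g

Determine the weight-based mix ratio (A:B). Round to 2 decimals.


Ratio = 123 / 73 = 1.68

1.68


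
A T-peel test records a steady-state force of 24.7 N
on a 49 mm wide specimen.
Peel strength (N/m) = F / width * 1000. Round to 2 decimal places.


Peel strength = 24.7 / 49 * 1000
= 504.08 N/m

504.08


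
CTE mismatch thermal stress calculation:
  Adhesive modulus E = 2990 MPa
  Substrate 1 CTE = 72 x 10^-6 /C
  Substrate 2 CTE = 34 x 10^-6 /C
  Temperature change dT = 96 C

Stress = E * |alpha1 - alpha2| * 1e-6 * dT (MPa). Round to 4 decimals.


delta_alpha = |72 - 34| = 38 x 10^-6/C
Stress = 2990 * 38e-6 * 96
= 10.9075 MPa

10.9075


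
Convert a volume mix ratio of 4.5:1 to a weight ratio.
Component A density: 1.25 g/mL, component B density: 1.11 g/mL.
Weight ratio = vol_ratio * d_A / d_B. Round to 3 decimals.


= 4.5 * 1.25 / 1.11 = 5.068

5.068


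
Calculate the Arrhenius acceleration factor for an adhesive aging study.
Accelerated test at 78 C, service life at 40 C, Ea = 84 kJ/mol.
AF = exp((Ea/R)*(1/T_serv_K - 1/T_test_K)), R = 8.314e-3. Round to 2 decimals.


T_test = 351.15 K, T_serv = 313.15 K
Ea/R = 84 / 0.008314 = 10103.44
AF = exp(10103.44 * (1/313.15 - 1/351.15))
= 32.83

32.83


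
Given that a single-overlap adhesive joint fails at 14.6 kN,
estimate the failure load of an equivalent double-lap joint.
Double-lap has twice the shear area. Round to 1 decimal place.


Double-lap factor = 2
Expected load = 14.6 * 2 = 29.2 kN

29.2


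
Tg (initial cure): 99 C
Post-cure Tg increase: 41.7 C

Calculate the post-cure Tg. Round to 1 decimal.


Post-cure Tg = 99 + 41.7 = 140.7 C

140.7


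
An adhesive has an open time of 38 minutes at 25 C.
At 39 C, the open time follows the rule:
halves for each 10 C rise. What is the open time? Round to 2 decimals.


Factor = 2^((39-25)/10) = 2.6390
Open time = 38 / 2.6390 = 14.40 min

14.40


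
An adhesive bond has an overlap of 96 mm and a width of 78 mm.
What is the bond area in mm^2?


Bond area = overlap * width
= 96 * 78
= 7488 mm^2

7488


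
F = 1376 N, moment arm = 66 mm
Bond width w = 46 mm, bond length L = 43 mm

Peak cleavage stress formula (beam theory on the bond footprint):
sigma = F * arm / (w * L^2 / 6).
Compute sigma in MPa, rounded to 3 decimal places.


sigma = (1376 * 66) / (46 * 1849 / 6)
= 90816 * 6 / 85054
= 544896 / 85054
= 6.406 MPa

6.406


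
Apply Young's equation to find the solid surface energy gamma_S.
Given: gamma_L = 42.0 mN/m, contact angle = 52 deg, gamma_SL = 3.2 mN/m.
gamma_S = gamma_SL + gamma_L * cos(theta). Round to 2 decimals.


theta_rad = 52 * pi/180 = 0.907571
gamma_S = 3.2 + 42.0 * cos(0.907571)
= 29.06 mN/m

29.06


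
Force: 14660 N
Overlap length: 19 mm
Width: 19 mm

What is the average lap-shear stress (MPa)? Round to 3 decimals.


Average shear stress = F / (overlap * width)
= 14660 / (19 * 19)
= 40.609 MPa

40.609


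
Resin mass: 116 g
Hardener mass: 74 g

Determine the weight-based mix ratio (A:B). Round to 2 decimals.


Ratio = 116 / 74 = 1.57

1.57


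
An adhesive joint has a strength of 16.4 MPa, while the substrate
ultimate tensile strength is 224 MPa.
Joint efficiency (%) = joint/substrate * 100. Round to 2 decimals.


Efficiency = 16.4 / 224 * 100
= 7.32%

7.32


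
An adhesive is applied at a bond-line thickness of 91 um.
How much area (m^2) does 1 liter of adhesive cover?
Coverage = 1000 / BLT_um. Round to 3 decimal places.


Coverage = 1000 / 91 = 10.989 m^2

10.989


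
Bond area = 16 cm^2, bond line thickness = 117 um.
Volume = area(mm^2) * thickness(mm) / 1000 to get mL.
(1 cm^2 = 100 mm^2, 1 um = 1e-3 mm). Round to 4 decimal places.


area_mm2 = 16 * 100 = 1600
blt_mm = 117 * 1e-3 = 0.117
vol_mm3 = 1600 * 0.117 = 187.2
vol_mL = 187.2 / 1000 = 0.1872 mL

0.1872


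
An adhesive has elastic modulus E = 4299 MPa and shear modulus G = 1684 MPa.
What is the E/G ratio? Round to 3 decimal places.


E/G = 4299 / 1684 = 2.553

2.553


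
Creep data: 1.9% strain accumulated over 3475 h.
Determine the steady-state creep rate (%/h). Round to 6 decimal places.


Rate = 1.9 / 3475 = 0.000547 %/h

0.000547


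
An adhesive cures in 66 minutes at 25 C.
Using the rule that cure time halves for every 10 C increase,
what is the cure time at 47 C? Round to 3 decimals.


Factor = 2^((47 - 25) / 10) = 4.5948
Cure time = 66 / 4.5948
= 14.364 minutes

14.364


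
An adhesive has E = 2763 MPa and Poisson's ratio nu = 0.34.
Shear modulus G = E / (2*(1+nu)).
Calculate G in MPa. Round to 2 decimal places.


G = 2763 / (2*(1+0.34))
= 2763 / 2.68
= 1030.97 MPa

1030.97


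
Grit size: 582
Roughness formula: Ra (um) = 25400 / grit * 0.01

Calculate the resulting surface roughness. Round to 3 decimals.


Ra = 25400 / 582 * 0.01
= 0.436 um

0.436


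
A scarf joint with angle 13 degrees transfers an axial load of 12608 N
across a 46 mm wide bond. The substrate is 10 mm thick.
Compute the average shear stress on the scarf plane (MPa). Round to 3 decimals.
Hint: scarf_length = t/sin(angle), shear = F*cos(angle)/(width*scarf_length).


scarf_length = 10 / sin(13 deg) = 44.4541 mm
cos(13 deg) = 0.974370
shear stress = 12608 * 0.974370 / (46 * 44.4541)
= 6.008 MPa

6.008


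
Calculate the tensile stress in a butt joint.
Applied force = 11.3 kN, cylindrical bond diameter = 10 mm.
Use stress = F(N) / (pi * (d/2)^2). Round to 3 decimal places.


A = pi * 5.0^2 = 78.5398 mm^2
sigma = 11300.0 / 78.5398 = 143.876 MPa

143.876


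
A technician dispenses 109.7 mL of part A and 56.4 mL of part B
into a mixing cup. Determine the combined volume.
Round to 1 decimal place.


Combined volume = 109.7 + 56.4
= 166.1 mL

166.1


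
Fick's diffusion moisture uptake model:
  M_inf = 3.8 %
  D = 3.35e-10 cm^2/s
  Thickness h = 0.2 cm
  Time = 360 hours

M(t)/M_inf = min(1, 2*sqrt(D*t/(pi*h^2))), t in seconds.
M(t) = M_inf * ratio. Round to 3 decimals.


t_sec = 360 * 3600 = 1296000
ratio = 2*sqrt(3.35e-10*1296000/(pi*0.2^2))
= min(1, 0.117557)
= 0.117557
M(t) = 3.8 * 0.117557 = 0.447 %

0.447


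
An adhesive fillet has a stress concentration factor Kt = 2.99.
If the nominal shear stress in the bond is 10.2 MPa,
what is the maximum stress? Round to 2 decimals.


Max stress = 10.2 * 2.99 = 30.50 MPa

30.50


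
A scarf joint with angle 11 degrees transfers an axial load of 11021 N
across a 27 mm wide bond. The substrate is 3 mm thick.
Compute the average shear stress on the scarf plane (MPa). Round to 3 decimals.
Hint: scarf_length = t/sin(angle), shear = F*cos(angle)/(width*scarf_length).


scarf_length = 3 / sin(11 deg) = 15.7225 mm
cos(11 deg) = 0.981627
shear stress = 11021 * 0.981627 / (27 * 15.7225)
= 25.485 MPa

25.485


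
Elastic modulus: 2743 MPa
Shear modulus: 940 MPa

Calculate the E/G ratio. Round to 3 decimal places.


E / G = 2743 / 940 = 2.918

2.918


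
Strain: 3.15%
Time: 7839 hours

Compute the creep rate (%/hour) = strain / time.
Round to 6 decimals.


Creep rate = 3.15 / 7839
= 0.000402 %/h

0.000402
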